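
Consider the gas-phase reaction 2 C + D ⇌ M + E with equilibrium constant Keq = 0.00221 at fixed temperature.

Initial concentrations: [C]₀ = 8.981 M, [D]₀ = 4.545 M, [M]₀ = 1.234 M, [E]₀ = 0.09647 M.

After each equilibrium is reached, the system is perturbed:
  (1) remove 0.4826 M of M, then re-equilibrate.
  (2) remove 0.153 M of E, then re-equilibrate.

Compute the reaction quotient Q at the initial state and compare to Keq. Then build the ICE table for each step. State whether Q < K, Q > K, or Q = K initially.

Q₀ = 3.2473e-04 vs Keq = 0.00221 ⇒ Q<K, forward
Step 1:
                  C         D         M         E
  init        8.981     4.545     1.234   0.09647
  Δ          -0.642    -0.321     0.321     0.321
  eq          8.339     4.224     1.555    0.4175
  solve Keq expr → x = 0.321; check Q = 0.00221
Then remove 0.4826 M of M.
Step 2:
                  C         D         M         E
  init        8.339     4.224     1.072    0.4175
  Δ         -0.1973  -0.09863   0.09863   0.09863
  eq          8.142     4.125     1.171    0.5161
  solve Keq expr → x = 0.09863; check Q = 0.00221
Then remove 0.153 M of E.
Step 3:
                  C         D         M         E
  init        8.142     4.125     1.171    0.3631
  Δ         -0.1743  -0.08717   0.08717   0.08717
  eq          7.967     4.038     1.258    0.4503
  solve Keq expr → x = 0.08717; check Q = 0.00221

Q₀ = 3.2473e-04; Q < K (proceeds forward)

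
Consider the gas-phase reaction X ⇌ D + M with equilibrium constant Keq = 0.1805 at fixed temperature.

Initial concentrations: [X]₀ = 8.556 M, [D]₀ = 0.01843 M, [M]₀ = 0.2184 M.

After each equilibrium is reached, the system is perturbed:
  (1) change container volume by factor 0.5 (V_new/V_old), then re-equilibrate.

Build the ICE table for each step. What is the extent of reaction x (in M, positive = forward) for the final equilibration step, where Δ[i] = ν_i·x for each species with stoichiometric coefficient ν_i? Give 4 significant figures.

Q₀ = 4.7044e-04 vs Keq = 0.1805 ⇒ Q<K, forward
Step 1:
                  X         D         M
  I           8.556   0.01843    0.2184
  C           -1.05      1.05      1.05
  E           7.506     1.068     1.268
  solve Keq expr → x = 1.05; check Q = 0.1805
Then change container volume by factor 0.5 (V_new/V_old).
Step 2:
                  X         D         M
  I           15.01     2.137     2.537
  C          0.6436   -0.6436   -0.6436
  E           15.66     1.493     1.893
  solve Keq expr → x = -0.6436; check Q = 0.1805

x = -0.6436 M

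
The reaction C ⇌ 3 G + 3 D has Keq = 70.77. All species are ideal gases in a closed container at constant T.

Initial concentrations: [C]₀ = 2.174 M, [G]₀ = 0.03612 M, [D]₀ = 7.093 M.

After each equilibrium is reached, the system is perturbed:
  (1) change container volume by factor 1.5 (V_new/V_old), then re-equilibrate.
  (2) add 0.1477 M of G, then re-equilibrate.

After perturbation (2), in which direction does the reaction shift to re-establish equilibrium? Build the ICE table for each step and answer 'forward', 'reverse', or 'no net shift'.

Q₀ = 0.007735 vs Keq = 70.77 ⇒ Q<K, forward
Step 1:
                    C           G           D
  I             2.174     0.03612       7.093
  C           -0.2114      0.6341      0.6341
  E             1.963      0.6702       7.727
  solve Keq expr → x = 0.2114; check Q = 70.77
Then change container volume by factor 1.5 (V_new/V_old).
Step 2:
                    C           G           D
  I             1.308      0.4468       5.151
  C           -0.1168      0.3503      0.3503
  E             1.192      0.7971       5.502
  solve Keq expr → x = 0.1168; check Q = 70.77
Then add 0.1477 M of G.
Step 3:
                    C           G           D
  I             1.192      0.9448       5.502
  C           0.04025     -0.1207     -0.1207
  E             1.232       0.824       5.381
  solve Keq expr → x = -0.04025; check Q = 70.77

Direction: reverse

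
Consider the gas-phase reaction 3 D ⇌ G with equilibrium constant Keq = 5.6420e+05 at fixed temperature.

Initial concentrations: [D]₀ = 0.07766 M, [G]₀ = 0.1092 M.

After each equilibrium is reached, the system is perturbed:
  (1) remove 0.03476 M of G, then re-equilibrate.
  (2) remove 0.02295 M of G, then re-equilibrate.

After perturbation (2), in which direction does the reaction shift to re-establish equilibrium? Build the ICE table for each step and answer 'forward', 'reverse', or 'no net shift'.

Q₀ = 233.1 vs Keq = 5.6420e+05 ⇒ Q<K, forward
Step 1:
                   D          G
  init       0.07766     0.1092
  Δ         -0.07148    0.02383
  eq        0.006178      0.133
  solve Keq expr → x = 0.02383; check Q = 5.6420e+05
Then remove 0.03476 M of G.
Step 2:
                   D          G
  init      0.006178    0.09827
  Δ       -5.8951e-04 1.9650e-04
  eq        0.005588    0.09846
  solve Keq expr → x = 1.9650e-04; check Q = 5.6420e+05
Then remove 0.02295 M of G.
Step 3:
                   D          G
  init      0.005588    0.07551
  Δ       -4.6957e-04 1.5652e-04
  eq        0.005119    0.07567
  solve Keq expr → x = 1.5652e-04; check Q = 5.6420e+05

Direction: forward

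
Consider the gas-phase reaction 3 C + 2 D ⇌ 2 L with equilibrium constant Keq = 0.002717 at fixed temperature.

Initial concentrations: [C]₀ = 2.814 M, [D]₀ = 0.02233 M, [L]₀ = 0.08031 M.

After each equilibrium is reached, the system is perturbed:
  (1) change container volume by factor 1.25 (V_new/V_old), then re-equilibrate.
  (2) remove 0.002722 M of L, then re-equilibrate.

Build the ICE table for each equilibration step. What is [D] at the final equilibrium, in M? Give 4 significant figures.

Q₀ = 0.5805 vs Keq = 0.002717 ⇒ Q>K, reverse
Step 1:
                   C          D          L
  Initial      2.814    0.02233    0.08031
  Change     0.08891    0.05927   -0.05927
  Equil        2.903     0.0816    0.02104
  solve Keq expr → x = -0.02964; check Q = 0.002717
Then change container volume by factor 1.25 (V_new/V_old).
Step 2:
                   C          D          L
  Initial      2.322    0.06528    0.01683
  Change       0.006      0.004     -0.004
  Equil        2.328    0.06928    0.01283
  solve Keq expr → x = -0.002; check Q = 0.002717
Then remove 0.002722 M of L.
Step 3:
                   C          D          L
  Initial      2.328    0.06928    0.01011
  Change   -0.003411  -0.002274   0.002274
  Equil        2.325    0.06701    0.01238
  solve Keq expr → x = 0.001137; check Q = 0.002717

[D]_eq = 0.06701 M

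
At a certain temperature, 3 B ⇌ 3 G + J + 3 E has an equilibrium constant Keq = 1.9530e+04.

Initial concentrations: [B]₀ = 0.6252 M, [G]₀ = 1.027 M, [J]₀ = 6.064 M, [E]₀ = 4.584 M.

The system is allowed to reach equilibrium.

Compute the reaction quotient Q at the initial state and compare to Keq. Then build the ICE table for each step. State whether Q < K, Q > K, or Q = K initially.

Q₀ = 2589 vs Keq = 1.9530e+04 ⇒ Q<K, forward
Step 1:
                   B          G          J          E
  I           0.6252      1.027      6.064      4.584
  C          -0.2185     0.2185    0.07284     0.2185
  E           0.4067      1.246      6.137      4.803
  solve Keq expr → x = 0.07284; check Q = 1.9530e+04

Q₀ = 2589; Q < K (proceeds forward)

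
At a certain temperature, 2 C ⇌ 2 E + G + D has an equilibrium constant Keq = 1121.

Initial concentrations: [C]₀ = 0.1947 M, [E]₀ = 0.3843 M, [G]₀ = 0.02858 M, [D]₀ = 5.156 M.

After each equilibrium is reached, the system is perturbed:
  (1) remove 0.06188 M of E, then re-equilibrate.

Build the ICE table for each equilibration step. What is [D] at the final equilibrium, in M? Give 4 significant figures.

Q₀ = 0.5741 vs Keq = 1121 ⇒ Q<K, forward
Step 1:
                   C          E          G          D
  I           0.1947     0.3843    0.02858      5.156
  C          -0.1813     0.1813    0.09067    0.09067
  E          0.01336     0.5656     0.1192      5.247
  solve Keq expr → x = 0.09067; check Q = 1121
Then remove 0.06188 M of E.
Step 2:
                   C          E          G          D
  I          0.01336     0.5038     0.1192      5.247
  C        -0.001393   0.001393 6.9669e-04 6.9669e-04
  E          0.01197     0.5052     0.1199      5.247
  solve Keq expr → x = 6.9669e-04; check Q = 1121

[D]_eq = 5.247 M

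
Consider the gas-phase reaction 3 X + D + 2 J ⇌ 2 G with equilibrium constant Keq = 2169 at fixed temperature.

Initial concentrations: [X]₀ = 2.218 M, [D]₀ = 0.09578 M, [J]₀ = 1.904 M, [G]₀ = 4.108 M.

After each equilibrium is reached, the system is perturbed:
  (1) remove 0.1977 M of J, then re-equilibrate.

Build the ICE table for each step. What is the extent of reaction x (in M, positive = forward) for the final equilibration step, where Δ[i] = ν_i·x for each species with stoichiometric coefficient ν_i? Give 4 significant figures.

Q₀ = 4.454 vs Keq = 2169 ⇒ Q<K, forward
Step 1:
                    X           D           J           G
  I             2.218     0.09578       1.904       4.108
  C           -0.2861    -0.09538     -0.1908      0.1908
  E             1.932  4.0258e-04       1.713       4.299
  solve Keq expr → x = 0.09538; check Q = 2169
Then remove 0.1977 M of J.
Step 2:
                    X           D           J           G
  I             1.932  4.0258e-04       1.516       4.299
  C        3.3423e-04  1.1141e-04  2.2282e-04 -2.2282e-04
  E             1.932  5.1399e-04       1.516       4.299
  solve Keq expr → x = -1.1141e-04; check Q = 2169

x = -1.1141e-04 M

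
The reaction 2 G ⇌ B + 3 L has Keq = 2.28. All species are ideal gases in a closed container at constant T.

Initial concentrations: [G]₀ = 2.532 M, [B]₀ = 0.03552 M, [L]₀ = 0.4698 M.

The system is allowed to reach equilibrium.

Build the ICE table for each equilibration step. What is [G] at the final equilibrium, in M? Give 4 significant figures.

Q₀ = 5.7449e-04 vs Keq = 2.28 ⇒ Q<K, forward
Step 1:
                    G           B           L
  init          2.532     0.03552      0.4698
  Δ             -1.06        0.53        1.59
  eq            1.472      0.5655        2.06
  solve Keq expr → x = 0.53; check Q = 2.28

[G]_eq = 1.472 M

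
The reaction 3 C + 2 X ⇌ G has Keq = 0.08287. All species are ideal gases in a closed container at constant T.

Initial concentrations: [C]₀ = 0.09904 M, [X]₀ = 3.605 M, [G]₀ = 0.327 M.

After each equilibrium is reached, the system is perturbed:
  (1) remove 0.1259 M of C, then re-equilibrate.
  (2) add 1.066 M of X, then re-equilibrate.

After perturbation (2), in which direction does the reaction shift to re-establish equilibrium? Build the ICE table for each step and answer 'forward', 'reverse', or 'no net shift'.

Q₀ = 25.9 vs Keq = 0.08287 ⇒ Q>K, reverse
Step 1:
                   C          X          G
  init       0.09904      3.605      0.327
  Δ           0.4285     0.2857    -0.1428
  eq          0.5275      3.891     0.1842
  solve Keq expr → x = -0.1428; check Q = 0.08287
Then remove 0.1259 M of C.
Step 2:
                   C          X          G
  init        0.4016      3.891     0.1842
  Δ          0.09035    0.06023   -0.03012
  eq           0.492      3.951      0.154
  solve Keq expr → x = -0.03012; check Q = 0.08287
Then add 1.066 M of X.
Step 3:
                   C          X          G
  init         0.492      5.017      0.154
  Δ         -0.05445    -0.0363    0.01815
  eq          0.4375      4.981     0.1722
  solve Keq expr → x = 0.01815; check Q = 0.08287

Direction: forward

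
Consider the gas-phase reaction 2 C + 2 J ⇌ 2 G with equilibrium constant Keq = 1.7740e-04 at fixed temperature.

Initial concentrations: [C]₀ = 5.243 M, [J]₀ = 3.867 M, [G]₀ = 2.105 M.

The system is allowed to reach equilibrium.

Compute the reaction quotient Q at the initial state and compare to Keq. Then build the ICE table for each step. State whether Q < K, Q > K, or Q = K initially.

Q₀ = 0.01078 vs Keq = 1.7740e-04 ⇒ Q>K, reverse
Step 1:
                  C         J         G
  I           5.243     3.867     2.105
  C           1.606     1.606    -1.606
  E           6.849     5.473    0.4992
  solve Keq expr → x = -0.8029; check Q = 1.7740e-04

Q₀ = 0.01078; Q > K (proceeds reverse)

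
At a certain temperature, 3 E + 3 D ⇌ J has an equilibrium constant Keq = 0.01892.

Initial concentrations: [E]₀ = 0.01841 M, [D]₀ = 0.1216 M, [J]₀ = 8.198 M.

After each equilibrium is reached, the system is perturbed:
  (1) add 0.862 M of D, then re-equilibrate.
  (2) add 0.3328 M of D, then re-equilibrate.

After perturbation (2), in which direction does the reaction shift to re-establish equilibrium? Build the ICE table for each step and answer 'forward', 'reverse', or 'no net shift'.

Q₀ = 7.3071e+08 vs Keq = 0.01892 ⇒ Q>K, reverse
Step 1:
                   E          D          J
  init       0.01841     0.1216      8.198
  Δ             2.63       2.63    -0.8767
  eq           2.648      2.752      7.321
  solve Keq expr → x = -0.8767; check Q = 0.01892
Then add 0.862 M of D.
Step 2:
                   E          D          J
  init         2.648      3.614      7.321
  Δ          -0.3811    -0.3811      0.127
  eq           2.267      3.232      7.448
  solve Keq expr → x = 0.127; check Q = 0.01892
Then add 0.3328 M of D.
Step 3:
                   E          D          J
  init         2.267      3.565      7.448
  Δ          -0.1298    -0.1298    0.04328
  eq           2.137      3.435      7.492
  solve Keq expr → x = 0.04328; check Q = 0.01892

Direction: forward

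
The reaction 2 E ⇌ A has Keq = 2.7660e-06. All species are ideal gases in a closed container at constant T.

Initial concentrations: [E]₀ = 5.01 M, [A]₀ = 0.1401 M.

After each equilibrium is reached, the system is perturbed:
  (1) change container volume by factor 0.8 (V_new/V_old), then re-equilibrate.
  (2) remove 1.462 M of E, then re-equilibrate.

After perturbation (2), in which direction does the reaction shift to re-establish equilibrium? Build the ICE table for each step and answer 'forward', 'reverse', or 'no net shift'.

Q₀ = 0.005582 vs Keq = 2.7660e-06 ⇒ Q>K, reverse
Step 1:
                   E          A
  I             5.01     0.1401
  C             0.28      -0.14
  E             5.29 7.7405e-05
  solve Keq expr → x = -0.14; check Q = 2.7660e-06
Then change container volume by factor 0.8 (V_new/V_old).
Step 2:
                   E          A
  I            6.613 9.6757e-05
  C       -4.8375e-05 2.4187e-05
  E            6.613 1.2094e-04
  solve Keq expr → x = 2.4187e-05; check Q = 2.7660e-06
Then remove 1.462 M of E.
Step 3:
                   E          A
  I            5.151 1.2094e-04
  C       9.5131e-05 -4.7566e-05
  E            5.151 7.3378e-05
  solve Keq expr → x = -4.7566e-05; check Q = 2.7660e-06

Direction: reverse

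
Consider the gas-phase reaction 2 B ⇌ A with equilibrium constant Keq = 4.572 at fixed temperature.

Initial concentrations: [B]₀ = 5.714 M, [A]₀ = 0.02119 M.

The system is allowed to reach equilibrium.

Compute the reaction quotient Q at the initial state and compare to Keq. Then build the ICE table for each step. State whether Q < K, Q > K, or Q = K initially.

Q₀ = 6.4901e-04; Q < K (proceeds forward)

Q₀ = 6.4901e-04 vs Keq = 4.572 ⇒ Q<K, forward
Step 1:
                    B           A
  Initial       5.714     0.02119
  Change       -4.973       2.487
  Equil        0.7406       2.508
  solve Keq expr → x = 2.487; check Q = 4.572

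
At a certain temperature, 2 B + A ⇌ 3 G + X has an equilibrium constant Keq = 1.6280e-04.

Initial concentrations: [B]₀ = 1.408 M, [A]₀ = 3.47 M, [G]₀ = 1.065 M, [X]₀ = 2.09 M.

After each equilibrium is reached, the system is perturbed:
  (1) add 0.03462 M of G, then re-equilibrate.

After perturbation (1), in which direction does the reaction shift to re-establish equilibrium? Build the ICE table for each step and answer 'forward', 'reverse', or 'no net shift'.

Direction: reverse

Q₀ = 0.367 vs Keq = 1.6280e-04 ⇒ Q>K, reverse
Step 1:
                  B         A         G         X
  I           1.408      3.47     1.065      2.09
  C          0.6345    0.3173   -0.9518   -0.3173
  E           2.043     3.787    0.1132     1.773
  solve Keq expr → x = -0.3173; check Q = 1.6280e-04
Then add 0.03462 M of G.
Step 2:
                  B         A         G         X
  I           2.043     3.787    0.1478     1.773
  C          0.0223   0.01115  -0.03345  -0.01115
  E           2.065     3.798    0.1144     1.762
  solve Keq expr → x = -0.01115; check Q = 1.6280e-04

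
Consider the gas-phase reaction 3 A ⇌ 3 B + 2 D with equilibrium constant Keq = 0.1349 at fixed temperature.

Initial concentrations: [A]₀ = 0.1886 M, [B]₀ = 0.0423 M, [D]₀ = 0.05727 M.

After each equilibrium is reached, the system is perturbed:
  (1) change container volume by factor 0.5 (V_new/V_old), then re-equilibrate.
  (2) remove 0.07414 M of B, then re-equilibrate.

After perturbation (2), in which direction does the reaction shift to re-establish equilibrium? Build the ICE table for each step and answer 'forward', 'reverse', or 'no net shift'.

Q₀ = 3.7004e-05 vs Keq = 0.1349 ⇒ Q<K, forward
Step 1:
                    A           B           D
  I            0.1886      0.0423     0.05727
  C           -0.1112      0.1112     0.07415
  E           0.07738      0.1535      0.1314
  solve Keq expr → x = 0.03707; check Q = 0.1349
Then change container volume by factor 0.5 (V_new/V_old).
Step 2:
                    A           B           D
  I            0.1548       0.307      0.2628
  C           0.04198    -0.04198    -0.02799
  E            0.1967      0.2651      0.2349
  solve Keq expr → x = -0.01399; check Q = 0.1349
Then remove 0.07414 M of B.
Step 3:
                    A           B           D
  I            0.1967      0.1909      0.2349
  C          -0.02692     0.02692     0.01794
  E            0.1698      0.2178      0.2528
  solve Keq expr → x = 0.008972; check Q = 0.1349

Direction: forward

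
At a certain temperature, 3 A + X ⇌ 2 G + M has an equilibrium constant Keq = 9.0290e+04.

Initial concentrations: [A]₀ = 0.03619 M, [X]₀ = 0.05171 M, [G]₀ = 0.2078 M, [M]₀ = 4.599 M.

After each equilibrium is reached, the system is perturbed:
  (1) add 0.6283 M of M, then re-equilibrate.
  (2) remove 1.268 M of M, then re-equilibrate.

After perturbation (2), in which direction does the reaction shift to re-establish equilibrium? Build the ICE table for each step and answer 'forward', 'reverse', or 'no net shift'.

Q₀ = 8.1024e+04 vs Keq = 9.0290e+04 ⇒ Q<K, forward
Step 1:
                   A          X          G          M
  I          0.03619    0.05171     0.2078      4.599
  C        -0.001115 -3.7154e-04 7.4307e-04 3.7154e-04
  E          0.03508    0.05134     0.2085      4.599
  solve Keq expr → x = 3.7154e-04; check Q = 9.0290e+04
Then add 0.6283 M of M.
Step 2:
                   A          X          G          M
  I          0.03508    0.05134     0.2085      5.228
  C         0.001322 4.4050e-04 -8.8100e-04 -4.4050e-04
  E           0.0364    0.05178     0.2077      5.227
  solve Keq expr → x = -4.4050e-04; check Q = 9.0290e+04
Then remove 1.268 M of M.
Step 3:
                   A          X          G          M
  I           0.0364    0.05178     0.2077      3.959
  C        -0.002813 -9.3776e-04   0.001876 9.3776e-04
  E          0.03358    0.05084     0.2095       3.96
  solve Keq expr → x = 9.3776e-04; check Q = 9.0290e+04

Direction: forward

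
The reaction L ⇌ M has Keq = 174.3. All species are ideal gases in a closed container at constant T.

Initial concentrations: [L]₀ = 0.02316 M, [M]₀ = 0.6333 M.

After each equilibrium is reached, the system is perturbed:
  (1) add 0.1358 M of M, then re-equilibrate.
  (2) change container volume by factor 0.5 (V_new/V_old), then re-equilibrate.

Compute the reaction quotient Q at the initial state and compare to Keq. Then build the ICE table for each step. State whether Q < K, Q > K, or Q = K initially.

Q₀ = 27.34; Q < K (proceeds forward)

Q₀ = 27.34 vs Keq = 174.3 ⇒ Q<K, forward
Step 1:
                    L           M
  Initial     0.02316      0.6333
  Change     -0.01942     0.01942
  Equil      0.003745      0.6527
  solve Keq expr → x = 0.01942; check Q = 174.3
Then add 0.1358 M of M.
Step 2:
                    L           M
  Initial    0.003745      0.7885
  Change   7.7467e-04 -7.7467e-04
  Equil      0.004519      0.7877
  solve Keq expr → x = -7.7467e-04; check Q = 174.3
Then change container volume by factor 0.5 (V_new/V_old).
Step 3:
                    L           M
  Initial    0.009039       1.575
  Change            0           0
  Equil      0.009039       1.575
  solve Keq expr → x = 0; check Q = 174.3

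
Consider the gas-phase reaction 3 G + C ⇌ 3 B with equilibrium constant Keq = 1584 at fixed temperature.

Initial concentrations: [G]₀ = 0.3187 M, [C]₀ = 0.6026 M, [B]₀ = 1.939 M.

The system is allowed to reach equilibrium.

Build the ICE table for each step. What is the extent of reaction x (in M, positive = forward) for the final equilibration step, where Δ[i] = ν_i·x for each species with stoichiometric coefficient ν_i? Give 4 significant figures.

Q₀ = 373.7 vs Keq = 1584 ⇒ Q<K, forward
Step 1:
                   G          C          B
  I           0.3187     0.6026      1.939
  C          -0.1067   -0.03556     0.1067
  E            0.212      0.567      2.046
  solve Keq expr → x = 0.03556; check Q = 1584

x = 0.03556 M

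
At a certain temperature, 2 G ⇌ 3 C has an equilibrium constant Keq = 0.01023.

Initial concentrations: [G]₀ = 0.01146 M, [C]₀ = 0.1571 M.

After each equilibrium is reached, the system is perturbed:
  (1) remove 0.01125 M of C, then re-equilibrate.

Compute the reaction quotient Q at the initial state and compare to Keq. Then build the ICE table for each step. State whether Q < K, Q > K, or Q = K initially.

Q₀ = 29.52 vs Keq = 0.01023 ⇒ Q>K, reverse
Step 1:
                  G         C
  init      0.01146    0.1571
  Δ         0.07618   -0.1143
  eq        0.08764   0.04283
  solve Keq expr → x = -0.03809; check Q = 0.01023
Then remove 0.01125 M of C.
Step 2:
                  G         C
  init      0.08764   0.03158
  Δ       -0.006148  0.009223
  eq        0.08149    0.0408
  solve Keq expr → x = 0.003074; check Q = 0.01023

Q₀ = 29.52; Q > K (proceeds reverse)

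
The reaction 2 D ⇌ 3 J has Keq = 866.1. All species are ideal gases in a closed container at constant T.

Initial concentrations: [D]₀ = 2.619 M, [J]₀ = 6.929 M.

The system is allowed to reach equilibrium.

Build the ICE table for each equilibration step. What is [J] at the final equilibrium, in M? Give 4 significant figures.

[J]_eq = 9.391 M

Q₀ = 48.5 vs Keq = 866.1 ⇒ Q<K, forward
Step 1:
                   D          J
  Initial      2.619      6.929
  Change      -1.641      2.462
  Equil       0.9778      9.391
  solve Keq expr → x = 0.8206; check Q = 866.1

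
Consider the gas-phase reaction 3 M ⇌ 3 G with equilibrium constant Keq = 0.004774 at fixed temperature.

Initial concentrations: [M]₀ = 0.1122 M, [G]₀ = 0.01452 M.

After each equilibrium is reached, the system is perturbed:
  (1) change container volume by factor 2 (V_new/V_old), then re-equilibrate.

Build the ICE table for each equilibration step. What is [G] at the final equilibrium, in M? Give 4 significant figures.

[G]_eq = 0.009131 M

Q₀ = 0.002167 vs Keq = 0.004774 ⇒ Q<K, forward
Step 1:
                    M           G
  I            0.1122     0.01452
  C         -0.003742    0.003742
  E            0.1085     0.01826
  solve Keq expr → x = 0.001247; check Q = 0.004774
Then change container volume by factor 2 (V_new/V_old).
Step 2:
                    M           G
  I           0.05423    0.009131
  C                 0           0
  E           0.05423    0.009131
  solve Keq expr → x = 0; check Q = 0.004774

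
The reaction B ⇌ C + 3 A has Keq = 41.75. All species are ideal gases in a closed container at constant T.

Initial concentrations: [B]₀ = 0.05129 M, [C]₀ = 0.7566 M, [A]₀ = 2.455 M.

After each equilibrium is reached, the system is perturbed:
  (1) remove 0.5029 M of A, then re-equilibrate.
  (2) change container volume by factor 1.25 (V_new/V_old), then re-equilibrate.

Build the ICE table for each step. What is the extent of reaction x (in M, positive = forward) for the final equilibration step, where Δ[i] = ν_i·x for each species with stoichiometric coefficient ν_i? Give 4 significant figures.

x = 0.02876 M

Q₀ = 218.3 vs Keq = 41.75 ⇒ Q>K, reverse
Step 1:
                   B          C          A
  I          0.05129     0.7566      2.455
  C           0.1032    -0.1032    -0.3097
  E           0.1545     0.6534      2.145
  solve Keq expr → x = -0.1032; check Q = 41.75
Then remove 0.5029 M of A.
Step 2:
                   B          C          A
  I           0.1545     0.6534      1.642
  C          -0.0546     0.0546     0.1638
  E          0.09992      0.708      1.806
  solve Keq expr → x = 0.0546; check Q = 41.75
Then change container volume by factor 1.25 (V_new/V_old).
Step 3:
                   B          C          A
  I          0.07994     0.5664      1.445
  C         -0.02876    0.02876    0.08628
  E          0.05118     0.5951      1.531
  solve Keq expr → x = 0.02876; check Q = 41.75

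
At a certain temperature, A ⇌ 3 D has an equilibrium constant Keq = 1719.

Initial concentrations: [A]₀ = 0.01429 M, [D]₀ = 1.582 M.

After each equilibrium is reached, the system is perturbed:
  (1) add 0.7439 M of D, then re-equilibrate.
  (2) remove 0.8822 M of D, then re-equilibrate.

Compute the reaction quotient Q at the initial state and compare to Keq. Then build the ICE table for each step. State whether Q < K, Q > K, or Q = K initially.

Q₀ = 277.1 vs Keq = 1719 ⇒ Q<K, forward
Step 1:
                    A           D
  Initial     0.01429       1.582
  Change     -0.01183     0.03548
  Equil      0.002462       1.617
  solve Keq expr → x = 0.01183; check Q = 1719
Then add 0.7439 M of D.
Step 2:
                    A           D
  Initial    0.002462       2.361
  Change     0.005052    -0.01515
  Equil      0.007513       2.346
  solve Keq expr → x = -0.005052; check Q = 1719
Then remove 0.8822 M of D.
Step 3:
                    A           D
  Initial    0.007513       1.464
  Change    -0.005624     0.01687
  Equil      0.001889       1.481
  solve Keq expr → x = 0.005624; check Q = 1719

Q₀ = 277.1; Q < K (proceeds forward)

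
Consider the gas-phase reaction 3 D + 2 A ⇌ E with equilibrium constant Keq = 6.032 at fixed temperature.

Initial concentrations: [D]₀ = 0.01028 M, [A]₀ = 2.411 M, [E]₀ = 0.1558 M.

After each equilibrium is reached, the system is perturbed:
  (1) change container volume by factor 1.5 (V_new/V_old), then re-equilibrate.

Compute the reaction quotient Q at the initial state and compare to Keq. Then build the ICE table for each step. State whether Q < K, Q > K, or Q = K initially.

Q₀ = 2.4671e+04; Q > K (proceeds reverse)

Q₀ = 2.4671e+04 vs Keq = 6.032 ⇒ Q>K, reverse
Step 1:
                    D           A           E
  init        0.01028       2.411      0.1558
  Δ            0.1332     0.08882    -0.04441
  eq           0.1435         2.5      0.1114
  solve Keq expr → x = -0.04441; check Q = 6.032
Then change container volume by factor 1.5 (V_new/V_old).
Step 2:
                    D           A           E
  init        0.09567       1.667     0.07426
  Δ           0.05247     0.03498    -0.01749
  eq           0.1481       1.702     0.05677
  solve Keq expr → x = -0.01749; check Q = 6.032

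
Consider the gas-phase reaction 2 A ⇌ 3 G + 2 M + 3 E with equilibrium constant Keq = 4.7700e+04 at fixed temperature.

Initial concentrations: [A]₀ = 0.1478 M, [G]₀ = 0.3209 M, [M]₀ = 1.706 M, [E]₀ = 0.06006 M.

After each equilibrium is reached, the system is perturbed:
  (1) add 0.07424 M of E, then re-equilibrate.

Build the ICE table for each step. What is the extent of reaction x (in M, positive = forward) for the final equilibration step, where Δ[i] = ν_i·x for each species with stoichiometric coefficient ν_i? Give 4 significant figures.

Q₀ = 9.5384e-04 vs Keq = 4.7700e+04 ⇒ Q<K, forward
Step 1:
                   A          G          M          E
  init        0.1478     0.3209      1.706    0.06006
  Δ          -0.1473     0.2209     0.1473     0.2209
  eq      5.0416e-04     0.5418      1.853      0.281
  solve Keq expr → x = 0.07365; check Q = 4.7700e+04
Then add 0.07424 M of E.
Step 2:
                   A          G          M          E
  init    5.0416e-04     0.5418      1.853     0.3552
  Δ       2.1080e-04 -3.1619e-04 -2.1080e-04 -3.1619e-04
  eq      7.1495e-04     0.5415      1.853     0.3549
  solve Keq expr → x = -1.0540e-04; check Q = 4.7700e+04

x = -1.0540e-04 M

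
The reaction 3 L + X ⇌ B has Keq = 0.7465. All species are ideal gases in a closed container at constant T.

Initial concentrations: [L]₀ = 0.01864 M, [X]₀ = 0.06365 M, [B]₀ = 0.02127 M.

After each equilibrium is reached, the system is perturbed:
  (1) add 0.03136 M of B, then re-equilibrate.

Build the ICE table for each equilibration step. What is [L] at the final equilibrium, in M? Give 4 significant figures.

Q₀ = 5.1598e+04 vs Keq = 0.7465 ⇒ Q>K, reverse
Step 1:
                  L         X         B
  init      0.01864   0.06365   0.02127
  Δ          0.0637   0.02123  -0.02123
  eq        0.08234   0.08488 3.5380e-05
  solve Keq expr → x = -0.02123; check Q = 0.7465
Then add 0.03136 M of B.
Step 2:
                  L         X         B
  init      0.08234   0.08488    0.0314
  Δ         0.09279   0.03093  -0.03093
  eq         0.1751    0.1158 4.6444e-04
  solve Keq expr → x = -0.03093; check Q = 0.7465

[L]_eq = 0.1751 M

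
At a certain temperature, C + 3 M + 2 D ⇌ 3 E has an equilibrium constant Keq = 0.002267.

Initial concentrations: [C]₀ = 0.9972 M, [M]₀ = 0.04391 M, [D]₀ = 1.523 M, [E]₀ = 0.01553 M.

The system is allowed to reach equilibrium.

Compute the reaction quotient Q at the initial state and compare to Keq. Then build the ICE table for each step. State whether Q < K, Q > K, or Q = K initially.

Q₀ = 0.01913; Q > K (proceeds reverse)

Q₀ = 0.01913 vs Keq = 0.002267 ⇒ Q>K, reverse
Step 1:
                  C         M         D         E
  init       0.9972   0.04391     1.523   0.01553
  Δ        0.002237  0.006712  0.004474 -0.006712
  eq         0.9994   0.05062     1.527  0.008818
  solve Keq expr → x = -0.002237; check Q = 0.002267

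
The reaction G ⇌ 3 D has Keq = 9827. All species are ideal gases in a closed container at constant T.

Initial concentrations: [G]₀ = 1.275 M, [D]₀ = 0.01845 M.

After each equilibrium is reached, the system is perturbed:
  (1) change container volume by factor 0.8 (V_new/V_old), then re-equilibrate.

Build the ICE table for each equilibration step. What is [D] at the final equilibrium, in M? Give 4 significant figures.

Q₀ = 4.9258e-06 vs Keq = 9827 ⇒ Q<K, forward
Step 1:
                    G           D
  Initial       1.275     0.01845
  Change       -1.269       3.808
  Equil      0.005701       3.826
  solve Keq expr → x = 1.269; check Q = 9827
Then change container volume by factor 0.8 (V_new/V_old).
Step 2:
                    G           D
  Initial    0.007126       4.783
  Change     0.003926    -0.01178
  Equil       0.01105       4.771
  solve Keq expr → x = -0.003926; check Q = 9827

[D]_eq = 4.771 M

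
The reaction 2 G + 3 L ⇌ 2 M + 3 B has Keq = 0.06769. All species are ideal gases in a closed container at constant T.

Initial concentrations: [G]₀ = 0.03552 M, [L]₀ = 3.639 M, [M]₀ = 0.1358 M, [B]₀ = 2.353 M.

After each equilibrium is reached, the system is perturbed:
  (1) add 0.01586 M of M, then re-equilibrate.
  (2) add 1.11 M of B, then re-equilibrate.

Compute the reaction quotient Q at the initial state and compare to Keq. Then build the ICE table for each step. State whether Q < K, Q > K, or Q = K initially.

Q₀ = 3.952; Q > K (proceeds reverse)

Q₀ = 3.952 vs Keq = 0.06769 ⇒ Q>K, reverse
Step 1:
                    G           L           M           B
  Initial     0.03552       3.639      0.1358       2.353
  Change       0.0741      0.1111     -0.0741     -0.1111
  Equil        0.1096        3.75      0.0617       2.242
  solve Keq expr → x = -0.03705; check Q = 0.06769
Then add 0.01586 M of M.
Step 2:
                    G           L           M           B
  Initial      0.1096        3.75     0.07756       2.242
  Change     0.009489     0.01423   -0.009489    -0.01423
  Equil        0.1191       3.764     0.06807       2.228
  solve Keq expr → x = -0.004745; check Q = 0.06769
Then add 1.11 M of B.
Step 3:
                    G           L           M           B
  Initial      0.1191       3.764     0.06807       3.338
  Change      0.02262     0.03393    -0.02262    -0.03393
  Equil        0.1417       3.798     0.04546       3.304
  solve Keq expr → x = -0.01131; check Q = 0.06769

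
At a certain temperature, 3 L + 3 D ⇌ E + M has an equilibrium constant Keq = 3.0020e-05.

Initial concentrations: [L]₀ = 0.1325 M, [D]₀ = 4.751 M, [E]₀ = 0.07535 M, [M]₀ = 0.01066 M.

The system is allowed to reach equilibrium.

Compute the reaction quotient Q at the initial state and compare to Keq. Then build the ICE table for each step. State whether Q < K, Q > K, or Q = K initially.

Q₀ = 0.00322; Q > K (proceeds reverse)

Q₀ = 0.00322 vs Keq = 3.0020e-05 ⇒ Q>K, reverse
Step 1:
                  L         D         E         M
  I          0.1325     4.751   0.07535   0.01066
  C         0.03131   0.03131  -0.01044  -0.01044
  E          0.1638     4.782   0.06491 2.2235e-04
  solve Keq expr → x = -0.01044; check Q = 3.0020e-05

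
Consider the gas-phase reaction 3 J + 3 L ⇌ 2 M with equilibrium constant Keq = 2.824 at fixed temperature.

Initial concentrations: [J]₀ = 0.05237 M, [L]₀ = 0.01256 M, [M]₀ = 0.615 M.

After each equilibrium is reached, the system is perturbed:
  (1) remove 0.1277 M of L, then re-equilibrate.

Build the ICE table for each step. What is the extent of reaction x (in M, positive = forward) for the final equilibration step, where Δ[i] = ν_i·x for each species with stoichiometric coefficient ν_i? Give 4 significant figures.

Q₀ = 1.3290e+09 vs Keq = 2.824 ⇒ Q>K, reverse
Step 1:
                   J          L          M
  init       0.05237    0.01256      0.615
  Δ           0.5134     0.5134    -0.3423
  eq          0.5657     0.5259     0.2727
  solve Keq expr → x = -0.1711; check Q = 2.824
Then remove 0.1277 M of L.
Step 2:
                   J          L          M
  init        0.5657     0.3982     0.2727
  Δ          0.04795    0.04795   -0.03196
  eq          0.6137     0.4462     0.2408
  solve Keq expr → x = -0.01598; check Q = 2.824

x = -0.01598 M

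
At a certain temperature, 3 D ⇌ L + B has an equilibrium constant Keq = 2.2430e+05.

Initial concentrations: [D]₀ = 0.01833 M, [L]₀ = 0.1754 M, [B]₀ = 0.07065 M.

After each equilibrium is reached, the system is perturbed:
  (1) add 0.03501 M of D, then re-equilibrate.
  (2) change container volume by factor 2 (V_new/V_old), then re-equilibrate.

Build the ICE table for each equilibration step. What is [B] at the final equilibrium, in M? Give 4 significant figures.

[B]_eq = 0.04333 M

Q₀ = 2012 vs Keq = 2.2430e+05 ⇒ Q<K, forward
Step 1:
                    D           L           B
  Initial     0.01833      0.1754     0.07065
  Change      -0.0144    0.004801    0.004801
  Equil      0.003928      0.1802     0.07545
  solve Keq expr → x = 0.004801; check Q = 2.2430e+05
Then add 0.03501 M of D.
Step 2:
                    D           L           B
  Initial     0.03894      0.1802     0.07545
  Change     -0.03473     0.01158     0.01158
  Equil      0.004206      0.1918     0.08703
  solve Keq expr → x = 0.01158; check Q = 2.2430e+05
Then change container volume by factor 2 (V_new/V_old).
Step 3:
                    D           L           B
  Initial    0.002103     0.09589     0.04351
  Change   5.4129e-04 -1.8043e-04 -1.8043e-04
  Equil      0.002644     0.09571     0.04333
  solve Keq expr → x = -1.8043e-04; check Q = 2.2430e+05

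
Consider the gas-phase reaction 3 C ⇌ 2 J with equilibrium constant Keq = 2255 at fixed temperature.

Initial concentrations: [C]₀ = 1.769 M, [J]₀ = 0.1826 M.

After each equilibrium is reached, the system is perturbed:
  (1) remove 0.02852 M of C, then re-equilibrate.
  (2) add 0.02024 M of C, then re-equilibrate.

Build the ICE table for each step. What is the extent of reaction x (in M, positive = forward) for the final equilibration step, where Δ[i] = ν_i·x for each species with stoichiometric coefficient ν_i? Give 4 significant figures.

x = 0.006543 M

Q₀ = 0.006023 vs Keq = 2255 ⇒ Q<K, forward
Step 1:
                    C           J
  Initial       1.769      0.1826
  Change       -1.678       1.119
  Equil        0.0909       1.301
  solve Keq expr → x = 0.5594; check Q = 2255
Then remove 0.02852 M of C.
Step 2:
                    C           J
  Initial     0.06238       1.301
  Change      0.02766    -0.01844
  Equil       0.09004       1.283
  solve Keq expr → x = -0.00922; check Q = 2255
Then add 0.02024 M of C.
Step 3:
                    C           J
  Initial      0.1103       1.283
  Change     -0.01963     0.01309
  Equil       0.09065       1.296
  solve Keq expr → x = 0.006543; check Q = 2255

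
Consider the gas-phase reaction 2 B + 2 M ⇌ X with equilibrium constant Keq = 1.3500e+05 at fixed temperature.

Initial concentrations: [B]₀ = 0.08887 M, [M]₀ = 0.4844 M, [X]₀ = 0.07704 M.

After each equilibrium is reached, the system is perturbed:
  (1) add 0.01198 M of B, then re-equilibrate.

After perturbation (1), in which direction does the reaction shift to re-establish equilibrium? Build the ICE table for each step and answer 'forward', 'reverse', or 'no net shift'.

Q₀ = 41.57 vs Keq = 1.3500e+05 ⇒ Q<K, forward
Step 1:
                  B         M         X
  init      0.08887    0.4844   0.07704
  Δ         -0.0865   -0.0865   0.04325
  eq       0.002372    0.3979    0.1203
  solve Keq expr → x = 0.04325; check Q = 1.3500e+05
Then add 0.01198 M of B.
Step 2:
                  B         M         X
  init      0.01435    0.3979    0.1203
  Δ        -0.01185  -0.01185  0.005924
  eq       0.002505    0.3861    0.1262
  solve Keq expr → x = 0.005924; check Q = 1.3500e+05

Direction: forward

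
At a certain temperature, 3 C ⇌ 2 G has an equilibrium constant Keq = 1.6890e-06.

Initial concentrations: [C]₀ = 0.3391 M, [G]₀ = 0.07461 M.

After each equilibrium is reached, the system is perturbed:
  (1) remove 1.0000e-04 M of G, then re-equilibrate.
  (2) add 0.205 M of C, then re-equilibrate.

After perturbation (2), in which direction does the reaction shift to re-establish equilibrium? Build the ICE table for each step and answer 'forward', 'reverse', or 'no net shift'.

Q₀ = 0.1428 vs Keq = 1.6890e-06 ⇒ Q>K, reverse
Step 1:
                    C           G
  init         0.3391     0.07461
  Δ            0.1113    -0.07422
  eq           0.4504  3.9287e-04
  solve Keq expr → x = -0.03711; check Q = 1.6890e-06
Then remove 1.0000e-04 M of G.
Step 2:
                    C           G
  init         0.4504  2.9287e-04
  Δ       -1.4971e-04  9.9804e-05
  eq           0.4503  3.9267e-04
  solve Keq expr → x = 4.9902e-05; check Q = 1.6890e-06
Then add 0.205 M of C.
Step 3:
                    C           G
  init         0.6553  3.9267e-04
  Δ       -4.4399e-04  2.9599e-04
  eq           0.6548  6.8867e-04
  solve Keq expr → x = 1.4800e-04; check Q = 1.6890e-06

Direction: forward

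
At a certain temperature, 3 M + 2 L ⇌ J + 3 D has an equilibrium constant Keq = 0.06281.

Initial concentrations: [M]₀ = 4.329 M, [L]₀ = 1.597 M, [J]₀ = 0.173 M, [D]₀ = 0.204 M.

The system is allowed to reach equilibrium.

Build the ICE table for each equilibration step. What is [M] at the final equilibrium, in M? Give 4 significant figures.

[M]_eq = 3.178 M

Q₀ = 7.0985e-06 vs Keq = 0.06281 ⇒ Q<K, forward
Step 1:
                    M           L           J           D
  init          4.329       1.597       0.173       0.204
  Δ            -1.151     -0.7676      0.3838       1.151
  eq            3.178      0.8294      0.5568       1.355
  solve Keq expr → x = 0.3838; check Q = 0.06281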